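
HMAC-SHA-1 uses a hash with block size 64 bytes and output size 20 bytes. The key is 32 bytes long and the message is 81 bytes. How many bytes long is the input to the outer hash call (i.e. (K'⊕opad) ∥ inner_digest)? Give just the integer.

Key is 32 ≤ 64 bytes, zero-padded: |K'| = 64.
Outer input = (K'⊕opad) ∥ H(inner) → 64 + 20 = 84 bytes.

84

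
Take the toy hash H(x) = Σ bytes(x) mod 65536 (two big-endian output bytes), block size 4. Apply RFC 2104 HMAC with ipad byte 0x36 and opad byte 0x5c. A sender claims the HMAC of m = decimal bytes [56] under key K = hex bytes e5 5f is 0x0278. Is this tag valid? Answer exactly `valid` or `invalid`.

Key hex bytes e5 5f is 2 bytes ≤ B = 4; zero-pad to 4 bytes: K' = e5 5f 00 00.
K' ⊕ ipad = d3 69 36 36; K' ⊕ opad = b9 03 5c 5c.
Inner hash: sum = 211+105+54+54+56 = 480 → 01 e0.
Outer hash (recomputed tag): sum = 185+3+92+92+1+224 = 597 → 02 55.
Recomputed tag = 0255; claimed = 0278 → mismatch.

invalid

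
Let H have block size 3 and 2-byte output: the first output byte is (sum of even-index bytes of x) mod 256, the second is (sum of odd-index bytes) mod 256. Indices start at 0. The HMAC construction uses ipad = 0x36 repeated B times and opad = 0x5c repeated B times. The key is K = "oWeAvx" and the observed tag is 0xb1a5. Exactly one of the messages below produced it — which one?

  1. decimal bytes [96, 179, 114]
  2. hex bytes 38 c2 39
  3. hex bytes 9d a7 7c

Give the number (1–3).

3

Key "oWeAvx" = 6f 57 65 41 76 78 is 6 bytes > B = 3, so hash it first: H(key) = 4a 10, then zero-pad to 3 bytes: K' = 4a 10 00.
K' ⊕ ipad = 7c 26 36; K' ⊕ opad = 16 4c 5c.
m1: inner = H(7c 26 36 60 b3 72) = 65 f8; tag = H(16 4c 5c 65 f8) = 6ab1
m2: inner = H(7c 26 36 38 c2 39) = 74 97; tag = H(16 4c 5c 74 97) = 09c0
m3: inner = H(7c 26 36 9d a7 7c) = 59 3f; tag = H(16 4c 5c 59 3f) = b1a5 ← matches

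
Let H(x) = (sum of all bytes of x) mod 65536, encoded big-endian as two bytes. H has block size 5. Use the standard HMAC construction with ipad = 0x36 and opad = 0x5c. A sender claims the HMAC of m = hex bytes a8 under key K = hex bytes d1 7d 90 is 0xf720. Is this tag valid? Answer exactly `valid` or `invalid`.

invalid

Key hex bytes d1 7d 90 is 3 bytes ≤ B = 5; zero-pad to 5 bytes: K' = d1 7d 90 00 00.
K' ⊕ ipad = e7 4b a6 36 36; K' ⊕ opad = 8d 21 cc 5c 5c.
Inner hash: sum = 231+75+166+54+54+168 = 748 → 02 ec.
Outer hash (recomputed tag): sum = 141+33+204+92+92+2+236 = 800 → 03 20.
Recomputed tag = 0320; claimed = f720 → mismatch.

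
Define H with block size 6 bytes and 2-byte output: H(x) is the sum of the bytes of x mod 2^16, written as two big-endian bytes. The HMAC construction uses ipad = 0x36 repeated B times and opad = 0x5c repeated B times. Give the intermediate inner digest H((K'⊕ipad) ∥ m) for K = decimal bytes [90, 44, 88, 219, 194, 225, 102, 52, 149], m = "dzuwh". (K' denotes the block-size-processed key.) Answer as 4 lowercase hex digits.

03f9

Key decimal bytes [90, 44, 88, 219, 194, 225, 102, 52, 149] = 5a 2c 58 db c2 e1 66 34 95 is 9 bytes > B = 6, so hash it first: H(key) = 04 8b, then zero-pad to 6 bytes: K' = 04 8b 00 00 00 00.
K' ⊕ ipad = 32 bd 36 36 36 36.
Inner input = 32 bd 36 36 36 36 ∥ 64 7a 75 77 68.
Inner hash: sum = 50+189+54+54+54+54+100+122+117+119+104 = 1017 → 03 f9.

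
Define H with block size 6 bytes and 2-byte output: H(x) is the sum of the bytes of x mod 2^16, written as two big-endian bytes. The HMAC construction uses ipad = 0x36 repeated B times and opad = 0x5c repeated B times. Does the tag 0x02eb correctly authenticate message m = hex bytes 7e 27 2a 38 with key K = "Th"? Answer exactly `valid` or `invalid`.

Key "Th" = 54 68 is 2 bytes ≤ B = 6; zero-pad to 6 bytes: K' = 54 68 00 00 00 00.
K' ⊕ ipad = 62 5e 36 36 36 36; K' ⊕ opad = 08 34 5c 5c 5c 5c.
Inner hash: sum = 98+94+54+54+54+54+126+39+42+56 = 671 → 02 9f.
Outer hash (recomputed tag): sum = 8+52+92+92+92+92+2+159 = 589 → 02 4d.
Recomputed tag = 024d; claimed = 02eb → mismatch.

invalid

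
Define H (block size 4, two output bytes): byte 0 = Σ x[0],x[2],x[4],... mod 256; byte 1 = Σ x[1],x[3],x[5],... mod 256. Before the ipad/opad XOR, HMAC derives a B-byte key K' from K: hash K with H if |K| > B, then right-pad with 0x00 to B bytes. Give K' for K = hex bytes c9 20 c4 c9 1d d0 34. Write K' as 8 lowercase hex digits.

deb90000

|K| = 7 > B = 4, so first hash the key.
H(K): even-index sum = 478 mod 256 = 222; odd-index sum = 441 mod 256 = 185 → de b9.
Zero-pad H(K) = de b9 to 4 bytes: K' = de b9 00 00.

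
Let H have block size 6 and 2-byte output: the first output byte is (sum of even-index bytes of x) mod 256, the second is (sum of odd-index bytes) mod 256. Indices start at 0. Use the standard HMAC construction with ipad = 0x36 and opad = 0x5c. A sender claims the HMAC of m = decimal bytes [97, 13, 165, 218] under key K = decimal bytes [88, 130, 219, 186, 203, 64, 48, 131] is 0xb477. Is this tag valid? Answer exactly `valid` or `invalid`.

Key decimal bytes [88, 130, 219, 186, 203, 64, 48, 131] = 58 82 db ba cb 40 30 83 is 8 bytes > B = 6, so hash it first: H(key) = 2e ff, then zero-pad to 6 bytes: K' = 2e ff 00 00 00 00.
K' ⊕ ipad = 18 c9 36 36 36 36; K' ⊕ opad = 72 a3 5c 5c 5c 5c.
Inner hash: even-index sum = 394 mod 256 = 138; odd-index sum = 540 mod 256 = 28 → 8a 1c.
Outer hash (recomputed tag): even-index sum = 436 mod 256 = 180; odd-index sum = 375 mod 256 = 119 → b4 77.
Recomputed tag = b477; claimed = b477 → match.

valid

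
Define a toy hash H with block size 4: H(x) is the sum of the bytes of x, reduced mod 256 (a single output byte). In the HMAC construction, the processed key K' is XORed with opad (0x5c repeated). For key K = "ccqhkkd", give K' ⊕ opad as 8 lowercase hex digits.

Key "ccqhkkd" = 63 63 71 68 6b 6b 64 is 7 bytes > B = 4, so hash it first: H(key) = d9, then zero-pad to 4 bytes: K' = d9 00 00 00.
XOR each byte with 0x5c: d9⊕5c=85, 00⊕5c=5c, 00⊕5c=5c, 00⊕5c=5c.

855c5c5c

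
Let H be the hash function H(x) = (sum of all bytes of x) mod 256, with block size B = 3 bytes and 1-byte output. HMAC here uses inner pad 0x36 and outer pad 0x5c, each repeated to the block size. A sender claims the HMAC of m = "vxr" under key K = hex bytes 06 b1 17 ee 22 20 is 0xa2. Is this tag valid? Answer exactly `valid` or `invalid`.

invalid

Key hex bytes 06 b1 17 ee 22 20 is 6 bytes > B = 3, so hash it first: H(key) = fe, then zero-pad to 3 bytes: K' = fe 00 00.
K' ⊕ ipad = c8 36 36; K' ⊕ opad = a2 5c 5c.
Inner hash: sum = 200+54+54+118+120+114 = 660; mod 256 = 148 → 94.
Outer hash (recomputed tag): sum = 162+92+92+148 = 494; mod 256 = 238 → ee.
Recomputed tag = ee; claimed = a2 → mismatch.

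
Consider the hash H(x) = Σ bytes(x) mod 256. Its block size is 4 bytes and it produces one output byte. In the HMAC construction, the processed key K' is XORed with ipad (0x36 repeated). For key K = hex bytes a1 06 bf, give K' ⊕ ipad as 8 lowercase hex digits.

Key hex bytes a1 06 bf is 3 bytes ≤ B = 4; zero-pad to 4 bytes: K' = a1 06 bf 00.
XOR each byte with 0x36: a1⊕36=97, 06⊕36=30, bf⊕36=89, 00⊕36=36.

97308936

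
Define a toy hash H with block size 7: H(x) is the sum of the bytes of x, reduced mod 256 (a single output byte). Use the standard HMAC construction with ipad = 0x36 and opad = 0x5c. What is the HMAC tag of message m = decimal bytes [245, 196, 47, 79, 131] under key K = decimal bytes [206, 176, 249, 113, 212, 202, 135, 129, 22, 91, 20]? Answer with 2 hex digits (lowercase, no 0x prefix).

9a

Key decimal bytes [206, 176, 249, 113, 212, 202, 135, 129, 22, 91, 20] = ce b0 f9 71 d4 ca 87 81 16 5b 14 is 11 bytes > B = 7, so hash it first: H(key) = 13, then zero-pad to 7 bytes: K' = 13 00 00 00 00 00 00.
K' ⊕ ipad = 25 36 36 36 36 36 36.  K' ⊕ opad = 4f 5c 5c 5c 5c 5c 5c.
Inner input = (K'⊕ipad) ∥ m = 25 36 36 36 36 36 36 ∥ f5 c4 2f 4f 83.
Inner hash: sum = 37+54+54+54+54+54+54+245+196+47+79+131 = 1059; mod 256 = 35 → 23.
Outer input = (K'⊕opad) ∥ inner = 4f 5c 5c 5c 5c 5c 5c ∥ 23.
Outer hash (tag): sum = 79+92+92+92+92+92+92+35 = 666; mod 256 = 154 → 9a.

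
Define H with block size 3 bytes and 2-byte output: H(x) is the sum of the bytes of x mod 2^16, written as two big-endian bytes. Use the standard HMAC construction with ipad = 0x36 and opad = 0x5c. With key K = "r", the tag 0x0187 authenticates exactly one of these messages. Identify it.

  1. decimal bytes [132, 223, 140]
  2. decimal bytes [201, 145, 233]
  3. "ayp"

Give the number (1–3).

1

Key "r" = 72 is 1 byte ≤ B = 3; zero-pad to 3 bytes: K' = 72 00 00.
K' ⊕ ipad = 44 36 36; K' ⊕ opad = 2e 5c 5c.
m1: inner = H(44 36 36 84 df 8c) = 02 9f; tag = H(2e 5c 5c 02 9f) = 0187 ← matches
m2: inner = H(44 36 36 c9 91 e9) = 02 f3; tag = H(2e 5c 5c 02 f3) = 01db
m3: inner = H(44 36 36 61 79 70) = 01 fa; tag = H(2e 5c 5c 01 fa) = 01e1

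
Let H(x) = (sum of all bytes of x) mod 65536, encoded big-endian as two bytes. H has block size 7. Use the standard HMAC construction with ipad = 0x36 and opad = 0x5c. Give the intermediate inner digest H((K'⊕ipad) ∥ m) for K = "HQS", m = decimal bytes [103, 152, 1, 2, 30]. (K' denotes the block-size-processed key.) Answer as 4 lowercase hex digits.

0342

Key "HQS" = 48 51 53 is 3 bytes ≤ B = 7; zero-pad to 7 bytes: K' = 48 51 53 00 00 00 00.
K' ⊕ ipad = 7e 67 65 36 36 36 36.
Inner input = 7e 67 65 36 36 36 36 ∥ 67 98 01 02 1e.
Inner hash: sum = 126+103+101+54+54+54+54+103+152+1+2+30 = 834 → 03 42.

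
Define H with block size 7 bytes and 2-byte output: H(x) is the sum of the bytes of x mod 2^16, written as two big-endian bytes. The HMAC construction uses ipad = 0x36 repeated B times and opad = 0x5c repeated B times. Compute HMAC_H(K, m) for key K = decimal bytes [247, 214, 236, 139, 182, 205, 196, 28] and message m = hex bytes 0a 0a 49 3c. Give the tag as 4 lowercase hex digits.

038d

Key decimal bytes [247, 214, 236, 139, 182, 205, 196, 28] = f7 d6 ec 8b b6 cd c4 1c is 8 bytes > B = 7, so hash it first: H(key) = 05 a7, then zero-pad to 7 bytes: K' = 05 a7 00 00 00 00 00.
K' ⊕ ipad = 33 91 36 36 36 36 36.  K' ⊕ opad = 59 fb 5c 5c 5c 5c 5c.
Inner input = (K'⊕ipad) ∥ m = 33 91 36 36 36 36 36 ∥ 0a 0a 49 3c.
Inner hash: sum = 51+145+54+54+54+54+54+10+10+73+60 = 619 → 02 6b.
Outer input = (K'⊕opad) ∥ inner = 59 fb 5c 5c 5c 5c 5c ∥ 02 6b.
Outer hash (tag): sum = 89+251+92+92+92+92+92+2+107 = 909 → 03 8d.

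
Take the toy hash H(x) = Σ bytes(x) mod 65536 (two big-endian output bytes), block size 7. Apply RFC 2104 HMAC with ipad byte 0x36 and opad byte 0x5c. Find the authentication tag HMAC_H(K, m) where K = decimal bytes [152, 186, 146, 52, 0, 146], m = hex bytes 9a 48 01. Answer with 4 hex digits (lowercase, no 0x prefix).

053c

Key decimal bytes [152, 186, 146, 52, 0, 146] = 98 ba 92 34 00 92 is 6 bytes ≤ B = 7; zero-pad to 7 bytes: K' = 98 ba 92 34 00 92 00.
K' ⊕ ipad = ae 8c a4 02 36 a4 36.  K' ⊕ opad = c4 e6 ce 68 5c ce 5c.
Inner input = (K'⊕ipad) ∥ m = ae 8c a4 02 36 a4 36 ∥ 9a 48 01.
Inner hash: sum = 174+140+164+2+54+164+54+154+72+1 = 979 → 03 d3.
Outer input = (K'⊕opad) ∥ inner = c4 e6 ce 68 5c ce 5c ∥ 03 d3.
Outer hash (tag): sum = 196+230+206+104+92+206+92+3+211 = 1340 → 05 3c.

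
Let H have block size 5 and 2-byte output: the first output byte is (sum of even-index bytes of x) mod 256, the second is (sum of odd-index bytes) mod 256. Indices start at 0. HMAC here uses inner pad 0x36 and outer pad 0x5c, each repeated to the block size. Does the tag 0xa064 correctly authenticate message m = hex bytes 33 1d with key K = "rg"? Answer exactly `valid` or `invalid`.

valid

Key "rg" = 72 67 is 2 bytes ≤ B = 5; zero-pad to 5 bytes: K' = 72 67 00 00 00.
K' ⊕ ipad = 44 51 36 36 36; K' ⊕ opad = 2e 3b 5c 5c 5c.
Inner hash: even-index sum = 205 mod 256 = 205; odd-index sum = 186 mod 256 = 186 → cd ba.
Outer hash (recomputed tag): even-index sum = 416 mod 256 = 160; odd-index sum = 356 mod 256 = 100 → a0 64.
Recomputed tag = a064; claimed = a064 → match.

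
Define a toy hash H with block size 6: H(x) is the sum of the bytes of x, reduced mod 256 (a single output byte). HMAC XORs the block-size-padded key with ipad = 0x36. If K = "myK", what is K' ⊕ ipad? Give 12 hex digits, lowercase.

Key "myK" = 6d 79 4b is 3 bytes ≤ B = 6; zero-pad to 6 bytes: K' = 6d 79 4b 00 00 00.
XOR each byte with 0x36: 6d⊕36=5b, 79⊕36=4f, 4b⊕36=7d, 00⊕36=36, 00⊕36=36, 00⊕36=36.

5b4f7d363636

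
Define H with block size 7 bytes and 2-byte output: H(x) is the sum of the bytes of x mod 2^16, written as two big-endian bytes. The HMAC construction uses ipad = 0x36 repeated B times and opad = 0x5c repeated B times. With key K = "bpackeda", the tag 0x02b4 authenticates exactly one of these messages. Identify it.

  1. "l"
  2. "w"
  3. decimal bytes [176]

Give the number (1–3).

Key "bpackeda" = 62 70 61 63 6b 65 64 61 is 8 bytes > B = 7, so hash it first: H(key) = 03 2b, then zero-pad to 7 bytes: K' = 03 2b 00 00 00 00 00.
K' ⊕ ipad = 35 1d 36 36 36 36 36; K' ⊕ opad = 5f 77 5c 5c 5c 5c 5c.
m1: inner = H(35 1d 36 36 36 36 36 6c) = 01 cc; tag = H(5f 77 5c 5c 5c 5c 5c 01 cc) = 036f
m2: inner = H(35 1d 36 36 36 36 36 77) = 01 d7; tag = H(5f 77 5c 5c 5c 5c 5c 01 d7) = 037a
m3: inner = H(35 1d 36 36 36 36 36 b0) = 02 10; tag = H(5f 77 5c 5c 5c 5c 5c 02 10) = 02b4 ← matches

3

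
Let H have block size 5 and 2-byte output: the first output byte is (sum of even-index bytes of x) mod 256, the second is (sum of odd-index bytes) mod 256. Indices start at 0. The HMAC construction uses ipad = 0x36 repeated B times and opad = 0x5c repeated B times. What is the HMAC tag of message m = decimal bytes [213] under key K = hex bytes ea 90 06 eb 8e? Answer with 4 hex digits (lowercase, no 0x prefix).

3a47

Key hex bytes ea 90 06 eb 8e is exactly B = 5 bytes: K' = ea 90 06 eb 8e.
K' ⊕ ipad = dc a6 30 dd b8.  K' ⊕ opad = b6 cc 5a b7 d2.
Inner input = (K'⊕ipad) ∥ m = dc a6 30 dd b8 ∥ d5.
Inner hash: even-index sum = 452 mod 256 = 196; odd-index sum = 600 mod 256 = 88 → c4 58.
Outer input = (K'⊕opad) ∥ inner = b6 cc 5a b7 d2 ∥ c4 58.
Outer hash (tag): even-index sum = 570 mod 256 = 58; odd-index sum = 583 mod 256 = 71 → 3a 47.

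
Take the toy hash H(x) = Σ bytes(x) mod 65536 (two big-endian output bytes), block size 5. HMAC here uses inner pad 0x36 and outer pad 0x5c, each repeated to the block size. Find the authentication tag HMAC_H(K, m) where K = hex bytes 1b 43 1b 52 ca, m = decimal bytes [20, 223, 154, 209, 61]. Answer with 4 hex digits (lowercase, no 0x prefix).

Key hex bytes 1b 43 1b 52 ca is exactly B = 5 bytes: K' = 1b 43 1b 52 ca.
K' ⊕ ipad = 2d 75 2d 64 fc.  K' ⊕ opad = 47 1f 47 0e 96.
Inner input = (K'⊕ipad) ∥ m = 2d 75 2d 64 fc ∥ 14 df 9a d1 3d.
Inner hash: sum = 45+117+45+100+252+20+223+154+209+61 = 1226 → 04 ca.
Outer input = (K'⊕opad) ∥ inner = 47 1f 47 0e 96 ∥ 04 ca.
Outer hash (tag): sum = 71+31+71+14+150+4+202 = 543 → 02 1f.

021f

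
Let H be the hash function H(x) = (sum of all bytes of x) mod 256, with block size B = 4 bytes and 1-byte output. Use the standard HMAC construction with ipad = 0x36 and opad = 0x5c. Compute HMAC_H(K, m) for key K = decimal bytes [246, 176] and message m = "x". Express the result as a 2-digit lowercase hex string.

Key decimal bytes [246, 176] = f6 b0 is 2 bytes ≤ B = 4; zero-pad to 4 bytes: K' = f6 b0 00 00.
K' ⊕ ipad = c0 86 36 36.  K' ⊕ opad = aa ec 5c 5c.
Inner input = (K'⊕ipad) ∥ m = c0 86 36 36 ∥ 78.
Inner hash: sum = 192+134+54+54+120 = 554; mod 256 = 42 → 2a.
Outer input = (K'⊕opad) ∥ inner = aa ec 5c 5c ∥ 2a.
Outer hash (tag): sum = 170+236+92+92+42 = 632; mod 256 = 120 → 78.

78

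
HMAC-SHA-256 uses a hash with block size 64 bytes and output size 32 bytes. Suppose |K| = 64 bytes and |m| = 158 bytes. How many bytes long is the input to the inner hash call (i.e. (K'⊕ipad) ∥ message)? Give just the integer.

222

Key is 64 ≤ 64 bytes, zero-padded: |K'| = 64.
Inner input = (K'⊕ipad) ∥ m → 64 + 158 = 222 bytes.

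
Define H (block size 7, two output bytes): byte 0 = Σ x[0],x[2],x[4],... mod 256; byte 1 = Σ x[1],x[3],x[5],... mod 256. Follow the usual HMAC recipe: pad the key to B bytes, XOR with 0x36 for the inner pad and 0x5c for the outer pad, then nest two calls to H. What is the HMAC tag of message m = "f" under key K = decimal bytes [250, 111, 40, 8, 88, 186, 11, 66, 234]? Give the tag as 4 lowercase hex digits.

Key decimal bytes [250, 111, 40, 8, 88, 186, 11, 66, 234] = fa 6f 28 08 58 ba 0b 42 ea is 9 bytes > B = 7, so hash it first: H(key) = 6f 73, then zero-pad to 7 bytes: K' = 6f 73 00 00 00 00 00.
K' ⊕ ipad = 59 45 36 36 36 36 36.  K' ⊕ opad = 33 2f 5c 5c 5c 5c 5c.
Inner input = (K'⊕ipad) ∥ m = 59 45 36 36 36 36 36 ∥ 66.
Inner hash: even-index sum = 251 mod 256 = 251; odd-index sum = 279 mod 256 = 23 → fb 17.
Outer input = (K'⊕opad) ∥ inner = 33 2f 5c 5c 5c 5c 5c ∥ fb 17.
Outer hash (tag): even-index sum = 350 mod 256 = 94; odd-index sum = 482 mod 256 = 226 → 5e e2.

5ee2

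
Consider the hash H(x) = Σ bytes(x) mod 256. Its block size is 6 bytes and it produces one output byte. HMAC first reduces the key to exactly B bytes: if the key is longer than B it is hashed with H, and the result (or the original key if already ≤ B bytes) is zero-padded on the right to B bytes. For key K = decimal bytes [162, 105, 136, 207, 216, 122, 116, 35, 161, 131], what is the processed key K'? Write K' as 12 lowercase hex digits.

|K| = 10 > B = 6, so first hash the key.
H(K): sum = 162+105+136+207+216+122+116+35+161+131 = 1391; mod 256 = 111 → 6f.
Zero-pad H(K) = 6f to 6 bytes: K' = 6f 00 00 00 00 00.

6f0000000000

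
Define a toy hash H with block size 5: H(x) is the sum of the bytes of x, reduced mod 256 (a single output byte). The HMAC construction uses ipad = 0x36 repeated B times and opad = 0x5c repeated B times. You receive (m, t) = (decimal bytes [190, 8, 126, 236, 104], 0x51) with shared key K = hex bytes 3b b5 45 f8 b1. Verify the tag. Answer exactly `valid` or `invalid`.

invalid

Key hex bytes 3b b5 45 f8 b1 is exactly B = 5 bytes: K' = 3b b5 45 f8 b1.
K' ⊕ ipad = 0d 83 73 ce 87; K' ⊕ opad = 67 e9 19 a4 ed.
Inner hash: sum = 13+131+115+206+135+190+8+126+236+104 = 1264; mod 256 = 240 → f0.
Outer hash (recomputed tag): sum = 103+233+25+164+237+240 = 1002; mod 256 = 234 → ea.
Recomputed tag = ea; claimed = 51 → mismatch.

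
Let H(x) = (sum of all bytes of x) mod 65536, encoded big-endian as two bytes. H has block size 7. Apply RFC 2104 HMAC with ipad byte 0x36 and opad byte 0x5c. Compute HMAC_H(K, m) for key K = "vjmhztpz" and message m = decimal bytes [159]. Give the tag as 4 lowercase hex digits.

039b

Key "vjmhztpz" = 76 6a 6d 68 7a 74 70 7a is 8 bytes > B = 7, so hash it first: H(key) = 03 8d, then zero-pad to 7 bytes: K' = 03 8d 00 00 00 00 00.
K' ⊕ ipad = 35 bb 36 36 36 36 36.  K' ⊕ opad = 5f d1 5c 5c 5c 5c 5c.
Inner input = (K'⊕ipad) ∥ m = 35 bb 36 36 36 36 36 ∥ 9f.
Inner hash: sum = 53+187+54+54+54+54+54+159 = 669 → 02 9d.
Outer input = (K'⊕opad) ∥ inner = 5f d1 5c 5c 5c 5c 5c ∥ 02 9d.
Outer hash (tag): sum = 95+209+92+92+92+92+92+2+157 = 923 → 03 9b.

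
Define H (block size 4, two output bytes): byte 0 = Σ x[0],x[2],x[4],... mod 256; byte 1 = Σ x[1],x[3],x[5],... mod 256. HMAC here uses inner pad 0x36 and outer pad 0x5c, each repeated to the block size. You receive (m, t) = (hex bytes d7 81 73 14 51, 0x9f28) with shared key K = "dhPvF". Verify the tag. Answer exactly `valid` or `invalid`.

Key "dhPvF" = 64 68 50 76 46 is 5 bytes > B = 4, so hash it first: H(key) = fa de, then zero-pad to 4 bytes: K' = fa de 00 00.
K' ⊕ ipad = cc e8 36 36; K' ⊕ opad = a6 82 5c 5c.
Inner hash: even-index sum = 669 mod 256 = 157; odd-index sum = 435 mod 256 = 179 → 9d b3.
Outer hash (recomputed tag): even-index sum = 415 mod 256 = 159; odd-index sum = 401 mod 256 = 145 → 9f 91.
Recomputed tag = 9f91; claimed = 9f28 → mismatch.

invalid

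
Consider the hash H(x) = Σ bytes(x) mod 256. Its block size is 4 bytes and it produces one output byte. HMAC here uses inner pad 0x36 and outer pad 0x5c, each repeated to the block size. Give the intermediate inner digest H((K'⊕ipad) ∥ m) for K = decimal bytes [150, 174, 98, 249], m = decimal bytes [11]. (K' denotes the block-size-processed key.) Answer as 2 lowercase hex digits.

66

Key decimal bytes [150, 174, 98, 249] = 96 ae 62 f9 is exactly B = 4 bytes: K' = 96 ae 62 f9.
K' ⊕ ipad = a0 98 54 cf.
Inner input = a0 98 54 cf ∥ 0b.
Inner hash: sum = 160+152+84+207+11 = 614; mod 256 = 102 → 66.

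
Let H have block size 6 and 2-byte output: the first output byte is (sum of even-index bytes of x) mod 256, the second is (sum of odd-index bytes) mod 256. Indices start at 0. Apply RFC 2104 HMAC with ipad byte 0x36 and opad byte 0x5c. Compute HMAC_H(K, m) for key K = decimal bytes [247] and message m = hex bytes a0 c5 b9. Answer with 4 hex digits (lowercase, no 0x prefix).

Key decimal bytes [247] = f7 is 1 byte ≤ B = 6; zero-pad to 6 bytes: K' = f7 00 00 00 00 00.
K' ⊕ ipad = c1 36 36 36 36 36.  K' ⊕ opad = ab 5c 5c 5c 5c 5c.
Inner input = (K'⊕ipad) ∥ m = c1 36 36 36 36 36 ∥ a0 c5 b9.
Inner hash: even-index sum = 646 mod 256 = 134; odd-index sum = 359 mod 256 = 103 → 86 67.
Outer input = (K'⊕opad) ∥ inner = ab 5c 5c 5c 5c 5c ∥ 86 67.
Outer hash (tag): even-index sum = 489 mod 256 = 233; odd-index sum = 379 mod 256 = 123 → e9 7b.

e97b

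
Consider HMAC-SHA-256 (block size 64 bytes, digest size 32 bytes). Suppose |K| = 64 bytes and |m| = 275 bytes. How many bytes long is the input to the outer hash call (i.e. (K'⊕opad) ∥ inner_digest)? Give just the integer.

96

Key is 64 ≤ 64 bytes, zero-padded: |K'| = 64.
Outer input = (K'⊕opad) ∥ H(inner) → 64 + 32 = 96 bytes.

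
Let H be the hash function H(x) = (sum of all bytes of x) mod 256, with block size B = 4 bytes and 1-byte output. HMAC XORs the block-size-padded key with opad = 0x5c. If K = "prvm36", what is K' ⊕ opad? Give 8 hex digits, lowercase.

725c5c5c

Key "prvm36" = 70 72 76 6d 33 36 is 6 bytes > B = 4, so hash it first: H(key) = 2e, then zero-pad to 4 bytes: K' = 2e 00 00 00.
XOR each byte with 0x5c: 2e⊕5c=72, 00⊕5c=5c, 00⊕5c=5c, 00⊕5c=5c.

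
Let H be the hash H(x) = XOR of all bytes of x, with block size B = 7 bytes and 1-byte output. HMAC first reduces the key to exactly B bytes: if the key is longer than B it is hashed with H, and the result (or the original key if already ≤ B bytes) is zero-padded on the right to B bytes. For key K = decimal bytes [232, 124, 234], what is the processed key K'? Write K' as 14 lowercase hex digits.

e87cea00000000

Key decimal bytes [232, 124, 234] = e8 7c ea is 3 bytes ≤ B = 7; zero-pad to 7 bytes: K' = e8 7c ea 00 00 00 00.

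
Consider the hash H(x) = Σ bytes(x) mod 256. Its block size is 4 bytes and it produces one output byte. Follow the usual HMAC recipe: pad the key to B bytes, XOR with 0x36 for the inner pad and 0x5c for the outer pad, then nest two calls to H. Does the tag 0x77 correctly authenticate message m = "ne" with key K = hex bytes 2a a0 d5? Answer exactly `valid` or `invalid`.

invalid

Key hex bytes 2a a0 d5 is 3 bytes ≤ B = 4; zero-pad to 4 bytes: K' = 2a a0 d5 00.
K' ⊕ ipad = 1c 96 e3 36; K' ⊕ opad = 76 fc 89 5c.
Inner hash: sum = 28+150+227+54+110+101 = 670; mod 256 = 158 → 9e.
Outer hash (recomputed tag): sum = 118+252+137+92+158 = 757; mod 256 = 245 → f5.
Recomputed tag = f5; claimed = 77 → mismatch.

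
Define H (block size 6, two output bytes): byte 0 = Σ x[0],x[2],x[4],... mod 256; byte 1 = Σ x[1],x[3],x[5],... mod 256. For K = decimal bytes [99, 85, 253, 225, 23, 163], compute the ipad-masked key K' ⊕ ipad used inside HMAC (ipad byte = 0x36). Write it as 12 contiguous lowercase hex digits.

Key decimal bytes [99, 85, 253, 225, 23, 163] = 63 55 fd e1 17 a3 is exactly B = 6 bytes: K' = 63 55 fd e1 17 a3.
XOR each byte with 0x36: 63⊕36=55, 55⊕36=63, fd⊕36=cb, e1⊕36=d7, 17⊕36=21, a3⊕36=95.

5563cbd72195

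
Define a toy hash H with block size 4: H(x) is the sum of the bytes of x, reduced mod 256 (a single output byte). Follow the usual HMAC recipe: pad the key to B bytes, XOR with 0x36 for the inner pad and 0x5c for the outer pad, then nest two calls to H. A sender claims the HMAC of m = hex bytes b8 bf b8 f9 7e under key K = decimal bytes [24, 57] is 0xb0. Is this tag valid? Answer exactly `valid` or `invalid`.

Key decimal bytes [24, 57] = 18 39 is 2 bytes ≤ B = 4; zero-pad to 4 bytes: K' = 18 39 00 00.
K' ⊕ ipad = 2e 0f 36 36; K' ⊕ opad = 44 65 5c 5c.
Inner hash: sum = 46+15+54+54+184+191+184+249+126 = 1103; mod 256 = 79 → 4f.
Outer hash (recomputed tag): sum = 68+101+92+92+79 = 432; mod 256 = 176 → b0.
Recomputed tag = b0; claimed = b0 → match.

valid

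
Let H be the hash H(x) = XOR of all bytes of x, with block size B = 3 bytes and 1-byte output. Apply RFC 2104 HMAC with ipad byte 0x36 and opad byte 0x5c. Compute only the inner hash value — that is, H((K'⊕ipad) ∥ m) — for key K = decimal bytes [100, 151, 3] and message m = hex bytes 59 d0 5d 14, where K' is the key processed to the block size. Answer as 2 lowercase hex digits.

06

Key decimal bytes [100, 151, 3] = 64 97 03 is exactly B = 3 bytes: K' = 64 97 03.
K' ⊕ ipad = 52 a1 35.
Inner input = 52 a1 35 ∥ 59 d0 5d 14.
Inner hash: XOR 52⊕a1⊕35⊕59⊕d0⊕5d⊕14 = 06.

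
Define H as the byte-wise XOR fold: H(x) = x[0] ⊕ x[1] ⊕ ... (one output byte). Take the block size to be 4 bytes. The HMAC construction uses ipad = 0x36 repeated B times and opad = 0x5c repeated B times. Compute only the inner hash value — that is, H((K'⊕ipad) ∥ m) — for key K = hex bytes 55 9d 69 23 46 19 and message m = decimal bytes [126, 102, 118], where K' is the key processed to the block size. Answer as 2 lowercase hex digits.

Key hex bytes 55 9d 69 23 46 19 is 6 bytes > B = 4, so hash it first: H(key) = dd, then zero-pad to 4 bytes: K' = dd 00 00 00.
K' ⊕ ipad = eb 36 36 36.
Inner input = eb 36 36 36 ∥ 7e 66 76.
Inner hash: XOR eb⊕36⊕36⊕36⊕7e⊕66⊕76 = b3.

b3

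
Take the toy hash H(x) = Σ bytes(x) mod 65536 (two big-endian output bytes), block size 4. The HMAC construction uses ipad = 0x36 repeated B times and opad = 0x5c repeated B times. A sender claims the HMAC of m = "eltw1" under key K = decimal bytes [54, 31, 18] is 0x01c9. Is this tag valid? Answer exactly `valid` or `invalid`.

Key decimal bytes [54, 31, 18] = 36 1f 12 is 3 bytes ≤ B = 4; zero-pad to 4 bytes: K' = 36 1f 12 00.
K' ⊕ ipad = 00 29 24 36; K' ⊕ opad = 6a 43 4e 5c.
Inner hash: sum = 0+41+36+54+101+108+116+119+49 = 624 → 02 70.
Outer hash (recomputed tag): sum = 106+67+78+92+2+112 = 457 → 01 c9.
Recomputed tag = 01c9; claimed = 01c9 → match.

valid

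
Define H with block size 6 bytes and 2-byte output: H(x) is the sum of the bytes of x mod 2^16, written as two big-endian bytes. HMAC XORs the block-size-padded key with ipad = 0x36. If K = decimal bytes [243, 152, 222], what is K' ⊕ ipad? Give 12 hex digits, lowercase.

c5aee8363636

Key decimal bytes [243, 152, 222] = f3 98 de is 3 bytes ≤ B = 6; zero-pad to 6 bytes: K' = f3 98 de 00 00 00.
XOR each byte with 0x36: f3⊕36=c5, 98⊕36=ae, de⊕36=e8, 00⊕36=36, 00⊕36=36, 00⊕36=36.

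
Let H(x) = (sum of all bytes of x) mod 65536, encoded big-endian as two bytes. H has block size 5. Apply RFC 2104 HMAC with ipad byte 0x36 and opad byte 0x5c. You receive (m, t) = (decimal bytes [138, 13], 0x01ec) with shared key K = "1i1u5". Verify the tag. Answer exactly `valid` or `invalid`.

valid

Key "1i1u5" = 31 69 31 75 35 is exactly B = 5 bytes: K' = 31 69 31 75 35.
K' ⊕ ipad = 07 5f 07 43 03; K' ⊕ opad = 6d 35 6d 29 69.
Inner hash: sum = 7+95+7+67+3+138+13 = 330 → 01 4a.
Outer hash (recomputed tag): sum = 109+53+109+41+105+1+74 = 492 → 01 ec.
Recomputed tag = 01ec; claimed = 01ec → match.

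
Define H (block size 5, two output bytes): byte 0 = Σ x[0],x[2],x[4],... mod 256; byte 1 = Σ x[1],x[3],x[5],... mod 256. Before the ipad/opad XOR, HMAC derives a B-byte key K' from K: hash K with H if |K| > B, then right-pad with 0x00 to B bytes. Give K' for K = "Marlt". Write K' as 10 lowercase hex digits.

4d61726c74

Key "Marlt" = 4d 61 72 6c 74 is exactly B = 5 bytes: K' = 4d 61 72 6c 74.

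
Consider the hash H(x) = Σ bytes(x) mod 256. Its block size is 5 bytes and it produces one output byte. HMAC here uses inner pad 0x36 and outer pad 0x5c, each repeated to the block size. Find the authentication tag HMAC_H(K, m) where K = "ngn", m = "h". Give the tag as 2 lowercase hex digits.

2c

Key "ngn" = 6e 67 6e is 3 bytes ≤ B = 5; zero-pad to 5 bytes: K' = 6e 67 6e 00 00.
K' ⊕ ipad = 58 51 58 36 36.  K' ⊕ opad = 32 3b 32 5c 5c.
Inner input = (K'⊕ipad) ∥ m = 58 51 58 36 36 ∥ 68.
Inner hash: sum = 88+81+88+54+54+104 = 469; mod 256 = 213 → d5.
Outer input = (K'⊕opad) ∥ inner = 32 3b 32 5c 5c ∥ d5.
Outer hash (tag): sum = 50+59+50+92+92+213 = 556; mod 256 = 44 → 2c.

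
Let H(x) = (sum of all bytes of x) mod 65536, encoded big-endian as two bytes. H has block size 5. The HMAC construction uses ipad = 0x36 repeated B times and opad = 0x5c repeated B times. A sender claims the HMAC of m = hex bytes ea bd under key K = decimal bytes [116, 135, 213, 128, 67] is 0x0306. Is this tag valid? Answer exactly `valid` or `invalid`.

invalid

Key decimal bytes [116, 135, 213, 128, 67] = 74 87 d5 80 43 is exactly B = 5 bytes: K' = 74 87 d5 80 43.
K' ⊕ ipad = 42 b1 e3 b6 75; K' ⊕ opad = 28 db 89 dc 1f.
Inner hash: sum = 66+177+227+182+117+234+189 = 1192 → 04 a8.
Outer hash (recomputed tag): sum = 40+219+137+220+31+4+168 = 819 → 03 33.
Recomputed tag = 0333; claimed = 0306 → mismatch.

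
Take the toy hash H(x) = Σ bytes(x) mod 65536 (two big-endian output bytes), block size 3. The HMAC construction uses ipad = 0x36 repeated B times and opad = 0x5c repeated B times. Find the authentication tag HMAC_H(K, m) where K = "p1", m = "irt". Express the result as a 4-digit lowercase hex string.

Key "p1" = 70 31 is 2 bytes ≤ B = 3; zero-pad to 3 bytes: K' = 70 31 00.
K' ⊕ ipad = 46 07 36.  K' ⊕ opad = 2c 6d 5c.
Inner input = (K'⊕ipad) ∥ m = 46 07 36 ∥ 69 72 74.
Inner hash: sum = 70+7+54+105+114+116 = 466 → 01 d2.
Outer input = (K'⊕opad) ∥ inner = 2c 6d 5c ∥ 01 d2.
Outer hash (tag): sum = 44+109+92+1+210 = 456 → 01 c8.

01c8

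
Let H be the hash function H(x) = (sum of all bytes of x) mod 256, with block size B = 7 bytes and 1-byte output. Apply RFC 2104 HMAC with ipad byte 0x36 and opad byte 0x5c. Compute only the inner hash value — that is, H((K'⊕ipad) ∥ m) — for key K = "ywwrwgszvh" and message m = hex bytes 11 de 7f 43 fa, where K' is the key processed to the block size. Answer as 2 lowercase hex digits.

a3

Key "ywwrwgszvh" = 79 77 77 72 77 67 73 7a 76 68 is 10 bytes > B = 7, so hash it first: H(key) = 82, then zero-pad to 7 bytes: K' = 82 00 00 00 00 00 00.
K' ⊕ ipad = b4 36 36 36 36 36 36.
Inner input = b4 36 36 36 36 36 36 ∥ 11 de 7f 43 fa.
Inner hash: sum = 180+54+54+54+54+54+54+17+222+127+67+250 = 1187; mod 256 = 163 → a3.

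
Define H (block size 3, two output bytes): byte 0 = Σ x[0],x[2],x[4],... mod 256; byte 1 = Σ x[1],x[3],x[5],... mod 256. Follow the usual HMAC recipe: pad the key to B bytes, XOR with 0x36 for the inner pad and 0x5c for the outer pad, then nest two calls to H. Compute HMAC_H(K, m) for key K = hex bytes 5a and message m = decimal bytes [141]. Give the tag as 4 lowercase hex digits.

Key hex bytes 5a is 1 byte ≤ B = 3; zero-pad to 3 bytes: K' = 5a 00 00.
K' ⊕ ipad = 6c 36 36.  K' ⊕ opad = 06 5c 5c.
Inner input = (K'⊕ipad) ∥ m = 6c 36 36 ∥ 8d.
Inner hash: even-index sum = 162 mod 256 = 162; odd-index sum = 195 mod 256 = 195 → a2 c3.
Outer input = (K'⊕opad) ∥ inner = 06 5c 5c ∥ a2 c3.
Outer hash (tag): even-index sum = 293 mod 256 = 37; odd-index sum = 254 mod 256 = 254 → 25 fe.

25fe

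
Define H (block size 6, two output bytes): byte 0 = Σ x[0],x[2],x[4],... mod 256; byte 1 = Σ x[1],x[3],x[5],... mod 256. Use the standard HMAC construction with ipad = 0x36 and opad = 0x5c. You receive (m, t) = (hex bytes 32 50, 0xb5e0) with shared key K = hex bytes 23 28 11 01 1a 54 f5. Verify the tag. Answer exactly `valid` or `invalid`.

Key hex bytes 23 28 11 01 1a 54 f5 is 7 bytes > B = 6, so hash it first: H(key) = 43 7d, then zero-pad to 6 bytes: K' = 43 7d 00 00 00 00.
K' ⊕ ipad = 75 4b 36 36 36 36; K' ⊕ opad = 1f 21 5c 5c 5c 5c.
Inner hash: even-index sum = 275 mod 256 = 19; odd-index sum = 263 mod 256 = 7 → 13 07.
Outer hash (recomputed tag): even-index sum = 234 mod 256 = 234; odd-index sum = 224 mod 256 = 224 → ea e0.
Recomputed tag = eae0; claimed = b5e0 → mismatch.

invalid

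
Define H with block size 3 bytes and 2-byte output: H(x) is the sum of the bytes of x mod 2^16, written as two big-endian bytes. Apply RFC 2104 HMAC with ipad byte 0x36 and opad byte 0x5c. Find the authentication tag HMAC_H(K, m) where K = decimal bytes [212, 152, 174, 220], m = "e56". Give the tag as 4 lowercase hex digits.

025f

Key decimal bytes [212, 152, 174, 220] = d4 98 ae dc is 4 bytes > B = 3, so hash it first: H(key) = 02 f6, then zero-pad to 3 bytes: K' = 02 f6 00.
K' ⊕ ipad = 34 c0 36.  K' ⊕ opad = 5e aa 5c.
Inner input = (K'⊕ipad) ∥ m = 34 c0 36 ∥ 65 35 36.
Inner hash: sum = 52+192+54+101+53+54 = 506 → 01 fa.
Outer input = (K'⊕opad) ∥ inner = 5e aa 5c ∥ 01 fa.
Outer hash (tag): sum = 94+170+92+1+250 = 607 → 02 5f.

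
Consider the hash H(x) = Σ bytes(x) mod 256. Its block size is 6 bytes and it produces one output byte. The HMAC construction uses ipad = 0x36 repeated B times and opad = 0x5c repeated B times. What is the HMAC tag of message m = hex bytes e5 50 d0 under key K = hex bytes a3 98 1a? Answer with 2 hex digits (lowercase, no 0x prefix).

Key hex bytes a3 98 1a is 3 bytes ≤ B = 6; zero-pad to 6 bytes: K' = a3 98 1a 00 00 00.
K' ⊕ ipad = 95 ae 2c 36 36 36.  K' ⊕ opad = ff c4 46 5c 5c 5c.
Inner input = (K'⊕ipad) ∥ m = 95 ae 2c 36 36 36 ∥ e5 50 d0.
Inner hash: sum = 149+174+44+54+54+54+229+80+208 = 1046; mod 256 = 22 → 16.
Outer input = (K'⊕opad) ∥ inner = ff c4 46 5c 5c 5c ∥ 16.
Outer hash (tag): sum = 255+196+70+92+92+92+22 = 819; mod 256 = 51 → 33.

33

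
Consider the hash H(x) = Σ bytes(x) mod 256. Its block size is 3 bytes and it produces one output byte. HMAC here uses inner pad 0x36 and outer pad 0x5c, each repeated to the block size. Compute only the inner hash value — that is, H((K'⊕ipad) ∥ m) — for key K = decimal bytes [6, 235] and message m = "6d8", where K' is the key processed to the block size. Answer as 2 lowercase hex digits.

15

Key decimal bytes [6, 235] = 06 eb is 2 bytes ≤ B = 3; zero-pad to 3 bytes: K' = 06 eb 00.
K' ⊕ ipad = 30 dd 36.
Inner input = 30 dd 36 ∥ 36 64 38.
Inner hash: sum = 48+221+54+54+100+56 = 533; mod 256 = 21 → 15.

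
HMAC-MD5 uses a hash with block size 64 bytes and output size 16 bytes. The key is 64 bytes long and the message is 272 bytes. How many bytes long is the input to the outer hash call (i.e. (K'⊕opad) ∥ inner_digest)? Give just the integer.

Key is 64 ≤ 64 bytes, zero-padded: |K'| = 64.
Outer input = (K'⊕opad) ∥ H(inner) → 64 + 16 = 80 bytes.

80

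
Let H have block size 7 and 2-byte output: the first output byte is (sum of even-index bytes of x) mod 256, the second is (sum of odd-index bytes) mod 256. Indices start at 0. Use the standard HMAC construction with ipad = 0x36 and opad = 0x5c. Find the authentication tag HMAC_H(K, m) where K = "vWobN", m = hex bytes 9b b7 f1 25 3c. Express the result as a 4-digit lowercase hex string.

7ec8

Key "vWobN" = 76 57 6f 62 4e is 5 bytes ≤ B = 7; zero-pad to 7 bytes: K' = 76 57 6f 62 4e 00 00.
K' ⊕ ipad = 40 61 59 54 78 36 36.  K' ⊕ opad = 2a 0b 33 3e 12 5c 5c.
Inner input = (K'⊕ipad) ∥ m = 40 61 59 54 78 36 36 ∥ 9b b7 f1 25 3c.
Inner hash: even-index sum = 547 mod 256 = 35; odd-index sum = 691 mod 256 = 179 → 23 b3.
Outer input = (K'⊕opad) ∥ inner = 2a 0b 33 3e 12 5c 5c ∥ 23 b3.
Outer hash (tag): even-index sum = 382 mod 256 = 126; odd-index sum = 200 mod 256 = 200 → 7e c8.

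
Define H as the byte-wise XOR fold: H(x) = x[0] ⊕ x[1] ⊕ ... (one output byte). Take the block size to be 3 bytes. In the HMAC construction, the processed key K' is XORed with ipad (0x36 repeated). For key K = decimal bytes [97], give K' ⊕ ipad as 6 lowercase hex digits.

573636

Key decimal bytes [97] = 61 is 1 byte ≤ B = 3; zero-pad to 3 bytes: K' = 61 00 00.
XOR each byte with 0x36: 61⊕36=57, 00⊕36=36, 00⊕36=36.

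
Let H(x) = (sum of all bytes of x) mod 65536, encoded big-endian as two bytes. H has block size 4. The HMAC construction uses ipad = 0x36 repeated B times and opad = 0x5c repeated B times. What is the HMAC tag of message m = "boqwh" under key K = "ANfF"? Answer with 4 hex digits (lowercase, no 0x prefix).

Key "ANfF" = 41 4e 66 46 is exactly B = 4 bytes: K' = 41 4e 66 46.
K' ⊕ ipad = 77 78 50 70.  K' ⊕ opad = 1d 12 3a 1a.
Inner input = (K'⊕ipad) ∥ m = 77 78 50 70 ∥ 62 6f 71 77 68.
Inner hash: sum = 119+120+80+112+98+111+113+119+104 = 976 → 03 d0.
Outer input = (K'⊕opad) ∥ inner = 1d 12 3a 1a ∥ 03 d0.
Outer hash (tag): sum = 29+18+58+26+3+208 = 342 → 01 56.

0156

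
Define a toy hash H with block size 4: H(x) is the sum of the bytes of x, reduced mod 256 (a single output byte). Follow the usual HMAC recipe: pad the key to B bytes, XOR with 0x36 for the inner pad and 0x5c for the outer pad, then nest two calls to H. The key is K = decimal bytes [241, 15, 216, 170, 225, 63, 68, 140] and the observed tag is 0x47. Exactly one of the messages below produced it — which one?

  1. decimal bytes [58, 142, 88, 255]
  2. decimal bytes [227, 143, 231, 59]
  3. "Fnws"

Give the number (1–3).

Key decimal bytes [241, 15, 216, 170, 225, 63, 68, 140] = f1 0f d8 aa e1 3f 44 8c is 8 bytes > B = 4, so hash it first: H(key) = 72, then zero-pad to 4 bytes: K' = 72 00 00 00.
K' ⊕ ipad = 44 36 36 36; K' ⊕ opad = 2e 5c 5c 5c.
m1: inner = H(44 36 36 36 3a 8e 58 ff) = 05; tag = H(2e 5c 5c 5c 05) = 47 ← matches
m2: inner = H(44 36 36 36 e3 8f e7 3b) = 7a; tag = H(2e 5c 5c 5c 7a) = bc
m3: inner = H(44 36 36 36 46 6e 77 73) = 84; tag = H(2e 5c 5c 5c 84) = c6

1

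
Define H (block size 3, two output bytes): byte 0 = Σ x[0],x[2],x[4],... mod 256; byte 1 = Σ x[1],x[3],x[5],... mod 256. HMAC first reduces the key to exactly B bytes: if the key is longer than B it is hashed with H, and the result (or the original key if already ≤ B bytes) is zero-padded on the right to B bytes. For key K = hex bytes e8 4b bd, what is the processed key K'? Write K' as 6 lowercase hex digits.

e84bbd

Key hex bytes e8 4b bd is exactly B = 3 bytes: K' = e8 4b bd.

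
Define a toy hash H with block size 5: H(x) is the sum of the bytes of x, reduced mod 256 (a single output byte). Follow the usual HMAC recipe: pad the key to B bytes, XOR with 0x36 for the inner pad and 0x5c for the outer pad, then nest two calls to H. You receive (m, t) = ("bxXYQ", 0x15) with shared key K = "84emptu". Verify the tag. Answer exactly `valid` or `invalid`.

invalid

Key "84emptu" = 38 34 65 6d 70 74 75 is 7 bytes > B = 5, so hash it first: H(key) = 97, then zero-pad to 5 bytes: K' = 97 00 00 00 00.
K' ⊕ ipad = a1 36 36 36 36; K' ⊕ opad = cb 5c 5c 5c 5c.
Inner hash: sum = 161+54+54+54+54+98+120+88+89+81 = 853; mod 256 = 85 → 55.
Outer hash (recomputed tag): sum = 203+92+92+92+92+85 = 656; mod 256 = 144 → 90.
Recomputed tag = 90; claimed = 15 → mismatch.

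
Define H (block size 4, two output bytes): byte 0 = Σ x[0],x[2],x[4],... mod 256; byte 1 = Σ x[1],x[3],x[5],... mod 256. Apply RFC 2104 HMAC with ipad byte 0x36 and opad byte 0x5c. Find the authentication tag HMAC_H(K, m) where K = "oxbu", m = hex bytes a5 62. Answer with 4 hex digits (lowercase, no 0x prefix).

c340

Key "oxbu" = 6f 78 62 75 is exactly B = 4 bytes: K' = 6f 78 62 75.
K' ⊕ ipad = 59 4e 54 43.  K' ⊕ opad = 33 24 3e 29.
Inner input = (K'⊕ipad) ∥ m = 59 4e 54 43 ∥ a5 62.
Inner hash: even-index sum = 338 mod 256 = 82; odd-index sum = 243 mod 256 = 243 → 52 f3.
Outer input = (K'⊕opad) ∥ inner = 33 24 3e 29 ∥ 52 f3.
Outer hash (tag): even-index sum = 195 mod 256 = 195; odd-index sum = 320 mod 256 = 64 → c3 40.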